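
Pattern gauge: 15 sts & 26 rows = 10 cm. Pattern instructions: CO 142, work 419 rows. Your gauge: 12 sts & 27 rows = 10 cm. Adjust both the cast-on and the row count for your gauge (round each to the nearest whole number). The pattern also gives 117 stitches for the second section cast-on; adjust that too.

Cast on 114 stitches; work 435 rows; second section cast-on 94 stitches.

Stitches: 142 × 12/15 = 113.60 → 114.
Rows: 419 × 27/26 = 435.12 → 435.
second section cast-on: 117 × 12/15 = 93.60 → 94.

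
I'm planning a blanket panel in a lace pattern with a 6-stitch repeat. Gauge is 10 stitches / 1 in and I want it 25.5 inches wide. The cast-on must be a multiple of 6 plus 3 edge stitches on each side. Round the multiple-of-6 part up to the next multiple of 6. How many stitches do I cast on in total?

258 stitches.

10 / 1 = 10 sts per inch.
25.5 × 10 = 255.00 sts.
Less 6 edge sts → 249.00 for the repeat.
Next multiple of 6: 252.
Add back 6 edge sts → 258.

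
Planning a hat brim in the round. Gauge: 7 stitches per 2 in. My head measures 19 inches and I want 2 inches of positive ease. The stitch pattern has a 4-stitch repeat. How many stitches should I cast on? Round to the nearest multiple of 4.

Finished = 19 + 2 = 21 inches.
7 / 2 = 3.5 sts/in.
21 × 3.5 = 73.50 sts.
Nearest multiple of 4: 72.

Cast on 72 stitches.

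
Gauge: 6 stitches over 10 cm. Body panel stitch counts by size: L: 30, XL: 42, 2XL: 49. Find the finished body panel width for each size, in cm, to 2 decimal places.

L 50.00 cm; XL 70.00 cm; 2XL 81.67 cm.

6/10 = 0.6 sts per cm.
L: 30 / 0.6 = 50.000 → 50.00 cm.
XL: 42 / 0.6 = 70.000 → 70.00 cm.
2XL: 49 / 0.6 = 81.667 → 81.67 cm.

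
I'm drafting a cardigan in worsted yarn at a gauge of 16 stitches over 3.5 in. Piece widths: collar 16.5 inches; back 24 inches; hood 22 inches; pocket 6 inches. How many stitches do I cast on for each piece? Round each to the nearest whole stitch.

Rate = 16/3.5 = 4.571 sts per in.
collar: 16.5 × 4.571 = 75.43 → 75.
back: 24 × 4.571 = 109.71 → 110.
hood: 22 × 4.571 = 100.57 → 101.
pocket: 6 × 4.571 = 27.43 → 27.

collar 75; back 110; hood 101; pocket 27.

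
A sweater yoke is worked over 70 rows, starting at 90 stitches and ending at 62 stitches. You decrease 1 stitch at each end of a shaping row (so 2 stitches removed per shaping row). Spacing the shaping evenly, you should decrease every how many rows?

Stitches to remove: |62 − 90| = 28.
Shaping rows needed: 28 / 2 = 14.
70 rows / 14 = every 5 rows.

Decrease every 5th row.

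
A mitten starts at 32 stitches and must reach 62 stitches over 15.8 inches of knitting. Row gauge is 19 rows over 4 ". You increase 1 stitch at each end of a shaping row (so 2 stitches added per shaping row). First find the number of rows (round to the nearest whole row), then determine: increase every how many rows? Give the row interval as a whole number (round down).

Increase every 5th row.

Rows = 15.8 × 4.75 = 75.0 → 75 rows.
Stitches to add: 30 → 15 shaping rows (at 2 st each).
75 / 15 = 5.00 → every 5 rows.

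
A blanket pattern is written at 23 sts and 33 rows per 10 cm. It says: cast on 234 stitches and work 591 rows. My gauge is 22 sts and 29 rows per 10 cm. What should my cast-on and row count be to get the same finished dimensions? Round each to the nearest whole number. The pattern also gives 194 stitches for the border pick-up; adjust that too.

Stitches: 234 × 22/23 = 223.83 → 224.
Rows: 591 × 29/33 = 519.36 → 519.
border pick-up: 194 × 22/23 = 185.57 → 186.

Cast on 224 stitches; work 519 rows; border pick-up 186 stitches.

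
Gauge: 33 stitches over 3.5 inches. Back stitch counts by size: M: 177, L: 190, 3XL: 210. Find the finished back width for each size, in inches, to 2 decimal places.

33/3.5 = 9.429 sts per in.
M: 177 / 9.429 = 18.773 → 18.77 in.
L: 190 / 9.429 = 20.152 → 20.15 in.
3XL: 210 / 9.429 = 22.273 → 22.27 in.

M 18.77 inches; L 20.15 inches; 3XL 22.27 inches.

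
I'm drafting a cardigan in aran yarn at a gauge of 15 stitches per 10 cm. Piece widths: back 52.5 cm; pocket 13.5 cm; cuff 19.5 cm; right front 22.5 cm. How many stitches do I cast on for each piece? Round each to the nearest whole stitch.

Rate = 15/10 = 1.5 sts per cm.
back: 52.5 × 1.5 = 78.75 → 79.
pocket: 13.5 × 1.5 = 20.25 → 20.
cuff: 19.5 × 1.5 = 29.25 → 29.
right front: 22.5 × 1.5 = 33.75 → 34.

back 79; pocket 20; cuff 29; right front 34.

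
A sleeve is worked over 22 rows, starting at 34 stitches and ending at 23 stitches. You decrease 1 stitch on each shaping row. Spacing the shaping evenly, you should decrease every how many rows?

Stitches to remove: |23 − 34| = 11.
Shaping rows needed: 11 / 1 = 11.
22 rows / 11 = every 2 rows.

Decrease every 2nd row.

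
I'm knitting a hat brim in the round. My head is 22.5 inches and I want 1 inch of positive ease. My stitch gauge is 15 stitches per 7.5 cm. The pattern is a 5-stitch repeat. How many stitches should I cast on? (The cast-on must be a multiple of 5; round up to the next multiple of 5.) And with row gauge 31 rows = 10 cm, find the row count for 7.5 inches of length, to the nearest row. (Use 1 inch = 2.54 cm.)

Finished = 22.5 + 1 = 23.5 inches.
23.5 inches × 2.54 = 59.69 cm.
15/7.5 = 2 sts per cm; 59.69 × 2 = 119.38 sts.
Next multiple of 5 → 120.
7.5 inches = 19.05 cm; × 3.1 = 59.05 → 59 rows.

Cast on 120 stitches; work 59 rows.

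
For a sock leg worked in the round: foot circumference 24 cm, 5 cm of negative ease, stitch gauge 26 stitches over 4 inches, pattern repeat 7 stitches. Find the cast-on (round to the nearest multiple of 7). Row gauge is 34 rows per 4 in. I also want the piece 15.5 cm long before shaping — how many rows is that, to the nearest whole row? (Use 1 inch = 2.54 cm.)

Cast on 49 stitches; work 52 rows.

Finished = 24 − 5 = 19 cm.
19 cm × 1/2.54 = 7.48 inches.
26/4 = 6.5 sts per in; 7.48 × 6.5 = 48.62 sts.
Nearest multiple of 7 → 49.
15.5 cm = 6.10 inches; × 8.5 = 51.87 → 52 rows.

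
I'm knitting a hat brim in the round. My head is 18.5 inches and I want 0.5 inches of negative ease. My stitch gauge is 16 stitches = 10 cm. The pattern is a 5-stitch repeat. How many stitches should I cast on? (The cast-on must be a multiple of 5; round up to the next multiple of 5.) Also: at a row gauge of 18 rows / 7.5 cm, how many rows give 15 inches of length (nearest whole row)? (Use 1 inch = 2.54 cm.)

Finished = 18.5 − 0.5 = 18 inches.
18 inches × 2.54 = 45.72 cm.
16/10 = 1.6 sts per cm; 45.72 × 1.6 = 73.15 sts.
Next multiple of 5 → 75.
15 inches = 38.10 cm; × 2.4 = 91.44 → 91 rows.

Cast on 75 stitches; work 91 rows.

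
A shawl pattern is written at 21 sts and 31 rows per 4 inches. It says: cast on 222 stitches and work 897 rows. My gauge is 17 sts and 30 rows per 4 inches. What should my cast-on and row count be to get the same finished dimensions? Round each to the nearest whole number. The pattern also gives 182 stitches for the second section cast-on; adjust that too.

Cast on 180 stitches; work 868 rows; second section cast-on 147 stitches.

Stitches: 222 × 17/21 = 179.71 → 180.
Rows: 897 × 30/31 = 868.06 → 868.
second section cast-on: 182 × 17/21 = 147.33 → 147.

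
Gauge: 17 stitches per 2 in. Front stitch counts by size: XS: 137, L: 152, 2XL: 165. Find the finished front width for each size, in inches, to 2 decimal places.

XS 16.12 inches; L 17.88 inches; 2XL 19.41 inches.

17/2 = 8.5 sts per in.
XS: 137 / 8.5 = 16.118 → 16.12 in.
L: 152 / 8.5 = 17.882 → 17.88 in.
2XL: 165 / 8.5 = 19.412 → 19.41 in.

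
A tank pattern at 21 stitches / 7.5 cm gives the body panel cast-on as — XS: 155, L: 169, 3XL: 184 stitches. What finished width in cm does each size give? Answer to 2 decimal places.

XS 55.36 cm; L 60.36 cm; 3XL 65.71 cm.

21/7.5 = 2.8 sts per cm.
XS: 155 / 2.8 = 55.357 → 55.36 cm.
L: 169 / 2.8 = 60.357 → 60.36 cm.
3XL: 184 / 2.8 = 65.714 → 65.71 cm.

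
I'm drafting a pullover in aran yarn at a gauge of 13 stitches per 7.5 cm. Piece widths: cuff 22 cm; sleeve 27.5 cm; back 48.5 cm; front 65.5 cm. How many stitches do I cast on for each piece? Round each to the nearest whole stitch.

cuff 38; sleeve 48; back 84; front 114.

Rate = 13/7.5 = 1.733 sts per cm.
cuff: 22 × 1.733 = 38.13 → 38.
sleeve: 27.5 × 1.733 = 47.67 → 48.
back: 48.5 × 1.733 = 84.07 → 84.
front: 65.5 × 1.733 = 113.53 → 114.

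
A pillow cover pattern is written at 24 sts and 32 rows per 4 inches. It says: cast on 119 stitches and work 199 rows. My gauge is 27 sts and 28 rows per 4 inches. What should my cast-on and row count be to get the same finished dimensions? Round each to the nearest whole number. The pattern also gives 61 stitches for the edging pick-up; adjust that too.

Stitches: 119 × 27/24 = 133.88 → 134.
Rows: 199 × 28/32 = 174.12 → 174.
edging pick-up: 61 × 27/24 = 68.62 → 69.

Cast on 134 stitches; work 174 rows; edging pick-up 69 stitches.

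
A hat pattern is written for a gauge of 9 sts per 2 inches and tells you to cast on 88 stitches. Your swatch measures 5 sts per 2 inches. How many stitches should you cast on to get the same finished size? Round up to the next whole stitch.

Scale factor = 5 / 9 = 0.556.
88 × 5 / 9 = 48.89 sts.
→ 49 sts.

49 stitches.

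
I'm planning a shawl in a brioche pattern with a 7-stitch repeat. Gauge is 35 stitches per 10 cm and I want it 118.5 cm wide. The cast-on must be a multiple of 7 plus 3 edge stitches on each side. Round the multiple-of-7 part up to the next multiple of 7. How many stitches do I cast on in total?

419 stitches.

35 / 10 = 3.5 sts per cm.
118.5 × 3.5 = 414.75 sts.
Less 6 edge sts → 408.75 for the repeat.
Next multiple of 7: 413.
Add back 6 edge sts → 419.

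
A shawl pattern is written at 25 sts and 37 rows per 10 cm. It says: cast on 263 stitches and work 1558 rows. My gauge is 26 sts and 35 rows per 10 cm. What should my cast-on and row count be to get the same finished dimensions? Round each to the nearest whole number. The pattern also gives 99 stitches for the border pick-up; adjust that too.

Cast on 274 stitches; work 1474 rows; border pick-up 103 stitches.

Stitches: 263 × 26/25 = 273.52 → 274.
Rows: 1558 × 35/37 = 1473.78 → 1474.
border pick-up: 99 × 26/25 = 102.96 → 103.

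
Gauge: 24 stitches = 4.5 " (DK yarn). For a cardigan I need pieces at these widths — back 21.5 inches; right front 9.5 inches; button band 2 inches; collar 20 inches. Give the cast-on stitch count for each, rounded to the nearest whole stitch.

back 115; right front 51; button band 11; collar 107.

Rate = 24/4.5 = 5.333 sts per in.
back: 21.5 × 5.333 = 114.67 → 115.
right front: 9.5 × 5.333 = 50.67 → 51.
button band: 2 × 5.333 = 10.67 → 11.
collar: 20 × 5.333 = 106.67 → 107.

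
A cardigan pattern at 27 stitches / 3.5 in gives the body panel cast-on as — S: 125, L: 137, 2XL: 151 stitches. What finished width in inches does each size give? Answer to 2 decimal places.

27/3.5 = 7.714 sts per in.
S: 125 / 7.714 = 16.204 → 16.20 in.
L: 137 / 7.714 = 17.759 → 17.76 in.
2XL: 151 / 7.714 = 19.574 → 19.57 in.

S 16.20 inches; L 17.76 inches; 2XL 19.57 inches.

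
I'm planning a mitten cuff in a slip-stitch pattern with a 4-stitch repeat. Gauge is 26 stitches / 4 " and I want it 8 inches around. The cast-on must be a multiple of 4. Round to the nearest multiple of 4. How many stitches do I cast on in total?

52 stitches.

26 / 4 = 6.5 sts per inch.
8 × 6.5 = 52.00 sts.
Nearest multiple of 4: 52.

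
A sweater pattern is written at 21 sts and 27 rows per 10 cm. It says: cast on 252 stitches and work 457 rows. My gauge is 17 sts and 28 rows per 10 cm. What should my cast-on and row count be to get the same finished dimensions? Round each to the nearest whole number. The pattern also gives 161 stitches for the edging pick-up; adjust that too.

Stitches: 252 × 17/21 = 204.00 → 204.
Rows: 457 × 28/27 = 473.93 → 474.
edging pick-up: 161 × 17/21 = 130.33 → 130.

Cast on 204 stitches; work 474 rows; edging pick-up 130 stitches.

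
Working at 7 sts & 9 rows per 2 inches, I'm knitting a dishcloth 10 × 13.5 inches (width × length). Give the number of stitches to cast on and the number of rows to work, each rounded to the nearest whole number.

Cast on 35 stitches and work 61 rows.

Stitch gauge = 7/2 = 3.5 sts/in; 10 × 3.5 = 35.00 → 35 sts.
Row gauge = 9/2 = 4.5 rows/in; 13.5 × 4.5 = 60.75 → 61 rows.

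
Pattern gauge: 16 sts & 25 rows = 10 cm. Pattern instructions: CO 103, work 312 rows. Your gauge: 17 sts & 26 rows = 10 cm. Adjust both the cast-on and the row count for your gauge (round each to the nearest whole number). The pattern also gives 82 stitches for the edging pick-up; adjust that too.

Cast on 109 stitches; work 324 rows; edging pick-up 87 stitches.

Stitches: 103 × 17/16 = 109.44 → 109.
Rows: 312 × 26/25 = 324.48 → 324.
edging pick-up: 82 × 17/16 = 87.12 → 87.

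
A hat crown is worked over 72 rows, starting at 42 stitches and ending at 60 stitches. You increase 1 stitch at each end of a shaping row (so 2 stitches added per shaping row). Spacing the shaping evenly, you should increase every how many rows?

Increase every 8th row.

Stitches to add: |60 − 42| = 18.
Shaping rows needed: 18 / 2 = 9.
72 rows / 9 = every 8 rows.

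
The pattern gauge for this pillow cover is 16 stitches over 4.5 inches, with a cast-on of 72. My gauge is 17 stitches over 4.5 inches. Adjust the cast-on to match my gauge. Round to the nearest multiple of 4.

CO 76 sts.

Scale factor = 17 / 16 = 1.062.
72 × 17 / 16 = 76.50 sts.
→ 76 sts.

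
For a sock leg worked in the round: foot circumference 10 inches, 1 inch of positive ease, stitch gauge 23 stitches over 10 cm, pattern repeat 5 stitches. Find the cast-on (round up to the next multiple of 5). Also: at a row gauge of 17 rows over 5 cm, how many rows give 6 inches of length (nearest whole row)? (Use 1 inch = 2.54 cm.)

Finished = 10 + 1 = 11 inches.
11 inches × 2.54 = 27.94 cm.
23/10 = 2.3 sts per cm; 27.94 × 2.3 = 64.26 sts.
Next multiple of 5 → 65.
6 inches = 15.24 cm; × 3.4 = 51.82 → 52 rows.

Cast on 65 stitches; work 52 rows.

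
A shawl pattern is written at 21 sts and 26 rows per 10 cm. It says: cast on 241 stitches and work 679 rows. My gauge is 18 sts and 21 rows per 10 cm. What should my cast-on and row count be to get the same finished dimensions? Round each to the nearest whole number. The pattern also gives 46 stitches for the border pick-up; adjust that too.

Cast on 207 stitches; work 548 rows; border pick-up 39 stitches.

Stitches: 241 × 18/21 = 206.57 → 207.
Rows: 679 × 21/26 = 548.42 → 548.
border pick-up: 46 × 18/21 = 39.43 → 39.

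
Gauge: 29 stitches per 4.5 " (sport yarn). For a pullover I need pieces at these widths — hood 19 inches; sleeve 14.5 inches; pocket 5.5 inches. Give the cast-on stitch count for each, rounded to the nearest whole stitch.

hood 122; sleeve 93; pocket 35.

Rate = 29/4.5 = 6.444 sts per in.
hood: 19 × 6.444 = 122.44 → 122.
sleeve: 14.5 × 6.444 = 93.44 → 93.
pocket: 5.5 × 6.444 = 35.44 → 35.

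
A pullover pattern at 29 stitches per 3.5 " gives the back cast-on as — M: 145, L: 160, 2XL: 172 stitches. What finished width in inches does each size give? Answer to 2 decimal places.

29/3.5 = 8.286 sts per in.
M: 145 / 8.286 = 17.500 → 17.50 in.
L: 160 / 8.286 = 19.310 → 19.31 in.
2XL: 172 / 8.286 = 20.759 → 20.76 in.

M 17.50 inches; L 19.31 inches; 2XL 20.76 inches.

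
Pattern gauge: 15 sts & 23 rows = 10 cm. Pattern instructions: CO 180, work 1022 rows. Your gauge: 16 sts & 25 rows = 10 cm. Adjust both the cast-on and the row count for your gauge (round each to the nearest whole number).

Cast on 192 stitches; work 1111 rows.

Stitches: 180 × 16/15 = 192.00 → 192.
Rows: 1022 × 25/23 = 1110.87 → 1111.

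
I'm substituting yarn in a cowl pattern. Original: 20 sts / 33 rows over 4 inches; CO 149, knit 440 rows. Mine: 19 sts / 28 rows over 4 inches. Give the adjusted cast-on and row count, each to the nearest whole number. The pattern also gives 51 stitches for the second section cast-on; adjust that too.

Cast on 142 stitches; work 373 rows; second section cast-on 48 stitches.

Stitches: 149 × 19/20 = 141.55 → 142.
Rows: 440 × 28/33 = 373.33 → 373.
second section cast-on: 51 × 19/20 = 48.45 → 48.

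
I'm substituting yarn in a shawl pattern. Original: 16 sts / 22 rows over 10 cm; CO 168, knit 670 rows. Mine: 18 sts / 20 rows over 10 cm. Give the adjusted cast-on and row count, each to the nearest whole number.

Cast on 189 stitches; work 609 rows.

Stitches: 168 × 18/16 = 189.00 → 189.
Rows: 670 × 20/22 = 609.09 → 609.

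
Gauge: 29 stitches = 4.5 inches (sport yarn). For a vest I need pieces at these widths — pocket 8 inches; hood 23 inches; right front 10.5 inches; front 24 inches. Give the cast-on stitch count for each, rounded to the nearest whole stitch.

pocket 52; hood 148; right front 68; front 155.

Rate = 29/4.5 = 6.444 sts per in.
pocket: 8 × 6.444 = 51.56 → 52.
hood: 23 × 6.444 = 148.22 → 148.
right front: 10.5 × 6.444 = 67.67 → 68.
front: 24 × 6.444 = 154.67 → 155.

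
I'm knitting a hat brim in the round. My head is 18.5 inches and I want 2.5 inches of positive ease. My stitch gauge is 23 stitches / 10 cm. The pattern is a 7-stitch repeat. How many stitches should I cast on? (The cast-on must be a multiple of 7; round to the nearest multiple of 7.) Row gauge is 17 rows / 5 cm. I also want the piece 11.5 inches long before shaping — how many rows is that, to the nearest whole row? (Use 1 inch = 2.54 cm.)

Cast on 126 stitches; work 99 rows.

Finished = 18.5 + 2.5 = 21 inches.
21 inches × 2.54 = 53.34 cm.
23/10 = 2.3 sts per cm; 53.34 × 2.3 = 122.68 sts.
Nearest multiple of 7 → 126.
11.5 inches = 29.21 cm; × 3.4 = 99.31 → 99 rows.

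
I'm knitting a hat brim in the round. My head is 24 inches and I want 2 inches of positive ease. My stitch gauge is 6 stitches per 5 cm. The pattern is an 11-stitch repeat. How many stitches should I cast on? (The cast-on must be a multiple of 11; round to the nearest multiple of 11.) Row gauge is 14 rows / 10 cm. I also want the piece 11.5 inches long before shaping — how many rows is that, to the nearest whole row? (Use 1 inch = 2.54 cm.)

Cast on 77 stitches; work 41 rows.

Finished = 24 + 2 = 26 inches.
26 inches × 2.54 = 66.04 cm.
6/5 = 1.2 sts per cm; 66.04 × 1.2 = 79.25 sts.
Nearest multiple of 11 → 77.
11.5 inches = 29.21 cm; × 1.4 = 40.89 → 41 rows.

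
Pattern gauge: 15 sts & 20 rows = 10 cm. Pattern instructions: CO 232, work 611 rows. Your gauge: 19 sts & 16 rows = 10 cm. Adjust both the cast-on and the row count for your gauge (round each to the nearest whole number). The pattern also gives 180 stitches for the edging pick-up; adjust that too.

Cast on 294 stitches; work 489 rows; edging pick-up 228 stitches.

Stitches: 232 × 19/15 = 293.87 → 294.
Rows: 611 × 16/20 = 488.80 → 489.
edging pick-up: 180 × 19/15 = 228.00 → 228.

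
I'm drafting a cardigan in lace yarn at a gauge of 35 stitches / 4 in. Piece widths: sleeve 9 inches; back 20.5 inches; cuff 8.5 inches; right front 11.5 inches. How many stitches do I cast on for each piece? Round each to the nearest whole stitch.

Rate = 35/4 = 8.75 sts per in.
sleeve: 9 × 8.75 = 78.75 → 79.
back: 20.5 × 8.75 = 179.38 → 179.
cuff: 8.5 × 8.75 = 74.38 → 74.
right front: 11.5 × 8.75 = 100.62 → 101.

sleeve 79; back 179; cuff 74; right front 101.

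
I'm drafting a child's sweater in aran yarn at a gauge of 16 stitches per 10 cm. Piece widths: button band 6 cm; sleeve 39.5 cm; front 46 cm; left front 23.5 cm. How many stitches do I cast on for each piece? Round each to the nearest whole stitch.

Rate = 16/10 = 1.6 sts per cm.
button band: 6 × 1.6 = 9.60 → 10.
sleeve: 39.5 × 1.6 = 63.20 → 63.
front: 46 × 1.6 = 73.60 → 74.
left front: 23.5 × 1.6 = 37.60 → 38.

button band 10; sleeve 63; front 74; left front 38.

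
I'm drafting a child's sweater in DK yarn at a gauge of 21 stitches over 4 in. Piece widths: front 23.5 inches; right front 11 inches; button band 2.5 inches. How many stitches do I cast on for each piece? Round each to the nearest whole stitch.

front 123; right front 58; button band 13.

Rate = 21/4 = 5.25 sts per in.
front: 23.5 × 5.25 = 123.38 → 123.
right front: 11 × 5.25 = 57.75 → 58.
button band: 2.5 × 5.25 = 13.12 → 13.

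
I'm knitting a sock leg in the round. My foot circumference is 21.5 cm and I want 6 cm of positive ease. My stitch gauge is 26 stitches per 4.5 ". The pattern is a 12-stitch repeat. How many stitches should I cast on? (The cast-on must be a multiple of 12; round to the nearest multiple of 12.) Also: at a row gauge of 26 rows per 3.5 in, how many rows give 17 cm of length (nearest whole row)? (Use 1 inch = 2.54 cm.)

Finished = 21.5 + 6 = 27.5 cm.
27.5 cm × 1/2.54 = 10.83 inches.
26/4.5 = 5.778 sts per in; 10.83 × 5.778 = 62.55 sts.
Nearest multiple of 12 → 60.
17 cm = 6.69 inches; × 7.429 = 49.72 → 50 rows.

Cast on 60 stitches; work 50 rows.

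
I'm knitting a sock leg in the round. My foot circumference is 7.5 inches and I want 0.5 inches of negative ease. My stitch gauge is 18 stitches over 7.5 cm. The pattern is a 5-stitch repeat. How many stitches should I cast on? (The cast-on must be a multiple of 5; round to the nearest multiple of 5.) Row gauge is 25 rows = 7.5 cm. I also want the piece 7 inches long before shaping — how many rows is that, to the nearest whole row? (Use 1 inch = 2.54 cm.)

Finished = 7.5 − 0.5 = 7 inches.
7 inches × 2.54 = 17.78 cm.
18/7.5 = 2.4 sts per cm; 17.78 × 2.4 = 42.67 sts.
Nearest multiple of 5 → 45.
7 inches = 17.78 cm; × 3.333 = 59.27 → 59 rows.

Cast on 45 stitches; work 59 rows.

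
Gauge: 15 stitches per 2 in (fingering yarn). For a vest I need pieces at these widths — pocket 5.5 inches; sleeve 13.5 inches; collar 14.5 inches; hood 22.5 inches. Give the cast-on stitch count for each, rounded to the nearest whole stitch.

pocket 41; sleeve 101; collar 109; hood 169.

Rate = 15/2 = 7.5 sts per in.
pocket: 5.5 × 7.5 = 41.25 → 41.
sleeve: 13.5 × 7.5 = 101.25 → 101.
collar: 14.5 × 7.5 = 108.75 → 109.
hood: 22.5 × 7.5 = 168.75 → 169.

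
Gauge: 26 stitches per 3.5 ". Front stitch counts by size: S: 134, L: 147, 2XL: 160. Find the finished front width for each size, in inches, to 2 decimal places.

S 18.04 inches; L 19.79 inches; 2XL 21.54 inches.

26/3.5 = 7.429 sts per in.
S: 134 / 7.429 = 18.038 → 18.04 in.
L: 147 / 7.429 = 19.788 → 19.79 in.
2XL: 160 / 7.429 = 21.538 → 21.54 in.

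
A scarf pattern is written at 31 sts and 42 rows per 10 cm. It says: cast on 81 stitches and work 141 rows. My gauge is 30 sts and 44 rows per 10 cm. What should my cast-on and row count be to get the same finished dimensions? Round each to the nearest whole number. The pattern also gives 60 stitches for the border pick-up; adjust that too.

Stitches: 81 × 30/31 = 78.39 → 78.
Rows: 141 × 44/42 = 147.71 → 148.
border pick-up: 60 × 30/31 = 58.06 → 58.

Cast on 78 stitches; work 148 rows; border pick-up 58 stitches.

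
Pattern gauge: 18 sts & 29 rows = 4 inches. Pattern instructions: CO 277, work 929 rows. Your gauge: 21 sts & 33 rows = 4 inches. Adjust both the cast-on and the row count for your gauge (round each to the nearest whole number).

Cast on 323 stitches; work 1057 rows.

Stitches: 277 × 21/18 = 323.17 → 323.
Rows: 929 × 33/29 = 1057.14 → 1057.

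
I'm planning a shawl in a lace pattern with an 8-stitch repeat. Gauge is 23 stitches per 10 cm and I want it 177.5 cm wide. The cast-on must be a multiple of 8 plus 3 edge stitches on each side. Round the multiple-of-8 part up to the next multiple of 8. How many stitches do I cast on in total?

23 / 10 = 2.3 sts per cm.
177.5 × 2.3 = 408.25 sts.
Less 6 edge sts → 402.25 for the repeat.
Next multiple of 8: 408.
Add back 6 edge sts → 414.

Cast on 414 stitches.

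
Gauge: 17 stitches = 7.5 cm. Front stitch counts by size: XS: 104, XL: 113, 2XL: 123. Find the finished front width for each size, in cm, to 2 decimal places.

XS 45.88 cm; XL 49.85 cm; 2XL 54.26 cm.

17/7.5 = 2.267 sts per cm.
XS: 104 / 2.267 = 45.882 → 45.88 cm.
XL: 113 / 2.267 = 49.853 → 49.85 cm.
2XL: 123 / 2.267 = 54.265 → 54.26 cm.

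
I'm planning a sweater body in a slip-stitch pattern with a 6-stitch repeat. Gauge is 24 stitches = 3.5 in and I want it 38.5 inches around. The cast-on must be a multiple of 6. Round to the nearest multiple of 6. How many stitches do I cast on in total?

Cast on 264 stitches.

24 / 3.5 = 6.857 sts per inch.
38.5 × 6.857 = 264.00 sts.
Nearest multiple of 6: 264.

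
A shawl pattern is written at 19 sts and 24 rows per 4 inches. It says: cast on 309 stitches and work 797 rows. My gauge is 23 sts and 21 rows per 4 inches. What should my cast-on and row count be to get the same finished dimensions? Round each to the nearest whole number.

Cast on 374 stitches; work 697 rows.

Stitches: 309 × 23/19 = 374.05 → 374.
Rows: 797 × 21/24 = 697.38 → 697.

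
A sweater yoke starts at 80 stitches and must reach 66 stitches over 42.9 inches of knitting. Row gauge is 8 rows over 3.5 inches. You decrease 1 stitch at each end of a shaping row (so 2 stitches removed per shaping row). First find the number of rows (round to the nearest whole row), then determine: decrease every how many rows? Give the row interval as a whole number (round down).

Decrease every 14th row.

Rows = 42.9 × 2.286 = 98.1 → 98 rows.
Stitches to remove: 14 → 7 shaping rows (at 2 st each).
98 / 7 = 14.00 → every 14 rows.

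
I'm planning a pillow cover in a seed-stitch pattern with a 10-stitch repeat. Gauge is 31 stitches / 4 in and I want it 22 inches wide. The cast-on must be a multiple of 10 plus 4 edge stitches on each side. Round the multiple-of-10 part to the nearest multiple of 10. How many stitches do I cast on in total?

CO 168 sts.

31 / 4 = 7.75 sts per inch.
22 × 7.75 = 170.50 sts.
Less 8 edge sts → 162.50 for the repeat.
Nearest multiple of 10: 160.
Add back 8 edge sts → 168.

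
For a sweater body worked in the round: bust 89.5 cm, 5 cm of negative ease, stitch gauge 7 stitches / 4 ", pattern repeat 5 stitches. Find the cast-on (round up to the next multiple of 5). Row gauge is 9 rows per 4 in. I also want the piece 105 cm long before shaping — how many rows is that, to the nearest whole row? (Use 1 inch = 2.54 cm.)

Finished = 89.5 − 5 = 84.5 cm.
84.5 cm × 1/2.54 = 33.27 inches.
7/4 = 1.75 sts per in; 33.27 × 1.75 = 58.22 sts.
Next multiple of 5 → 60.
105 cm = 41.34 inches; × 2.25 = 93.01 → 93 rows.

Cast on 60 stitches; work 93 rows.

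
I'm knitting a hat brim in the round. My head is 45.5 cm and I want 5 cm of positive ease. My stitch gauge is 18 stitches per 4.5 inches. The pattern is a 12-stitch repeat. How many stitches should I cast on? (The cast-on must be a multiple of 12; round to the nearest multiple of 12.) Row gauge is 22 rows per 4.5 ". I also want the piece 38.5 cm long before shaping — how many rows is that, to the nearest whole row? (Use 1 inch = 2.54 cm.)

Cast on 84 stitches; work 74 rows.

Finished = 45.5 + 5 = 50.5 cm.
50.5 cm × 1/2.54 = 19.88 inches.
18/4.5 = 4 sts per in; 19.88 × 4 = 79.53 sts.
Nearest multiple of 12 → 84.
38.5 cm = 15.16 inches; × 4.889 = 74.10 → 74 rows.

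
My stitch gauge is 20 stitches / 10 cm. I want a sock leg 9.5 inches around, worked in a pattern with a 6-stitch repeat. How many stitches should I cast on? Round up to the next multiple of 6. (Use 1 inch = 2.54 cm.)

9.5 in = 9.5 × 2.54 = 24.13 cm.
20 / 10 = 2 sts/cm.
24.13 × 2 = 48.26 sts.
→ 54.

54 stitches.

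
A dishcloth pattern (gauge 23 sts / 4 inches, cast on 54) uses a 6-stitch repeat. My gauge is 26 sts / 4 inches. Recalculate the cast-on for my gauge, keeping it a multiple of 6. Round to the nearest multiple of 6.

CO 60 sts.

54 × 26 / 23 = 61.04.
Nearest multiple of 6: 60.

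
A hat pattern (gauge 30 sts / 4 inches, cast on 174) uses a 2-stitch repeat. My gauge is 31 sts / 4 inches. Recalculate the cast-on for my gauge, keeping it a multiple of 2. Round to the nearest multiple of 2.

Cast on 180 stitches.

174 × 31 / 30 = 179.80.
Nearest multiple of 2: 180.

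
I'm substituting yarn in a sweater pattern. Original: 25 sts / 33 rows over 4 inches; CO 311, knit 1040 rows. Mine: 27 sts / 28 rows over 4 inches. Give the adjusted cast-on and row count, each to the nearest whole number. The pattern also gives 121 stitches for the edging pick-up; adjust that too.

Stitches: 311 × 27/25 = 335.88 → 336.
Rows: 1040 × 28/33 = 882.42 → 882.
edging pick-up: 121 × 27/25 = 130.68 → 131.

Cast on 336 stitches; work 882 rows; edging pick-up 131 stitches.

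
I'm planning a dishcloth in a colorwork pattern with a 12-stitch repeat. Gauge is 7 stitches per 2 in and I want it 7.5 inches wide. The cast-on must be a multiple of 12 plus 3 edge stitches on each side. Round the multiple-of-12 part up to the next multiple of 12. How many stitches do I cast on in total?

Cast on 30 stitches.

7 / 2 = 3.5 sts per inch.
7.5 × 3.5 = 26.25 sts.
Less 6 edge sts → 20.25 for the repeat.
Next multiple of 12: 24.
Add back 6 edge sts → 30.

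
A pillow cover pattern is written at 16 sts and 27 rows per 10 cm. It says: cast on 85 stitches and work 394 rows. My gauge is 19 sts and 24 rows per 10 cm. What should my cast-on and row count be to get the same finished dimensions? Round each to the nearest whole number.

Cast on 101 stitches; work 350 rows.

Stitches: 85 × 19/16 = 100.94 → 101.
Rows: 394 × 24/27 = 350.22 → 350.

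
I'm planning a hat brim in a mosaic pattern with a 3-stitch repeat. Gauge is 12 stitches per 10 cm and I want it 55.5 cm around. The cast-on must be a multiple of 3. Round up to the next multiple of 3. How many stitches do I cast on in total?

69 stitches.

12 / 10 = 1.2 sts per cm.
55.5 × 1.2 = 66.60 sts.
Next multiple of 3: 69.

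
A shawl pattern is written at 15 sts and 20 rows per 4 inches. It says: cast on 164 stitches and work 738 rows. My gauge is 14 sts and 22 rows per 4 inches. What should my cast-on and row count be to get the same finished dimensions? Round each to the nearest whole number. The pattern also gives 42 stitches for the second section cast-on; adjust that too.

Stitches: 164 × 14/15 = 153.07 → 153.
Rows: 738 × 22/20 = 811.80 → 812.
second section cast-on: 42 × 14/15 = 39.20 → 39.

Cast on 153 stitches; work 812 rows; second section cast-on 39 stitches.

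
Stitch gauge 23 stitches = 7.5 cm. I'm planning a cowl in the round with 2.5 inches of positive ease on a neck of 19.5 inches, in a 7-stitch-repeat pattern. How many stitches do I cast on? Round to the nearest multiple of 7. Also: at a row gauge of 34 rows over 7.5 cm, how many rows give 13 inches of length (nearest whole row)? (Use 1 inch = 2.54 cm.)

Cast on 168 stitches; work 150 rows.

Finished = 19.5 + 2.5 = 22 inches.
22 inches × 2.54 = 55.88 cm.
23/7.5 = 3.067 sts per cm; 55.88 × 3.067 = 171.37 sts.
Nearest multiple of 7 → 168.
13 inches = 33.02 cm; × 4.533 = 149.69 → 150 rows.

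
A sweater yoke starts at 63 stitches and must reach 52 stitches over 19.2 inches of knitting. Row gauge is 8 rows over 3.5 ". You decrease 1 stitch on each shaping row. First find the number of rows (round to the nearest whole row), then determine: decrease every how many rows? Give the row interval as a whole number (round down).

Rows = 19.2 × 2.286 = 43.9 → 44 rows.
Stitches to remove: 11 → 11 shaping rows (at 1 st each).
44 / 11 = 4.00 → every 4 rows.

Decrease every 4th row.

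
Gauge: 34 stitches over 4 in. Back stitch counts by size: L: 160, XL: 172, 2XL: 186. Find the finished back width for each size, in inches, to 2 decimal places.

L 18.82 inches; XL 20.24 inches; 2XL 21.88 inches.

34/4 = 8.5 sts per in.
L: 160 / 8.5 = 18.824 → 18.82 in.
XL: 172 / 8.5 = 20.235 → 20.24 in.
2XL: 186 / 8.5 = 21.882 → 21.88 in.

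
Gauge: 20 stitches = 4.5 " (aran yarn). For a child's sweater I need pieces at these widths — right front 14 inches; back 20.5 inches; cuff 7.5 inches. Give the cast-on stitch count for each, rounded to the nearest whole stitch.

Rate = 20/4.5 = 4.444 sts per in.
right front: 14 × 4.444 = 62.22 → 62.
back: 20.5 × 4.444 = 91.11 → 91.
cuff: 7.5 × 4.444 = 33.33 → 33.

right front 62; back 91; cuff 33.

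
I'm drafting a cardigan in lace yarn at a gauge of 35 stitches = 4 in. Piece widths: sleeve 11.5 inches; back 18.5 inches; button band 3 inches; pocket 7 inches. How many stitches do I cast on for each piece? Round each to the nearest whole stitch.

sleeve 101; back 162; button band 26; pocket 61.

Rate = 35/4 = 8.75 sts per in.
sleeve: 11.5 × 8.75 = 100.62 → 101.
back: 18.5 × 8.75 = 161.88 → 162.
button band: 3 × 8.75 = 26.25 → 26.
pocket: 7 × 8.75 = 61.25 → 61.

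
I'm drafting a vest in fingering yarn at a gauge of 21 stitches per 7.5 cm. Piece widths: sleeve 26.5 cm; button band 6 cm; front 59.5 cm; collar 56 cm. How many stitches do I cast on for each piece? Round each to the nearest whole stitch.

Rate = 21/7.5 = 2.8 sts per cm.
sleeve: 26.5 × 2.8 = 74.20 → 74.
button band: 6 × 2.8 = 16.80 → 17.
front: 59.5 × 2.8 = 166.60 → 167.
collar: 56 × 2.8 = 156.80 → 157.

sleeve 74; button band 17; front 167; collar 157.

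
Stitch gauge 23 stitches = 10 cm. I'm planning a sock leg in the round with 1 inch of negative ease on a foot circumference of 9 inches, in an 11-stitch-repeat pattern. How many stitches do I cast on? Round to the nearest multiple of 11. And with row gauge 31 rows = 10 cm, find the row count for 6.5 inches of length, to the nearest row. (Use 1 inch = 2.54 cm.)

Finished = 9 − 1 = 8 inches.
8 inches × 2.54 = 20.32 cm.
23/10 = 2.3 sts per cm; 20.32 × 2.3 = 46.74 sts.
Nearest multiple of 11 → 44.
6.5 inches = 16.51 cm; × 3.1 = 51.18 → 51 rows.

Cast on 44 stitches; work 51 rows.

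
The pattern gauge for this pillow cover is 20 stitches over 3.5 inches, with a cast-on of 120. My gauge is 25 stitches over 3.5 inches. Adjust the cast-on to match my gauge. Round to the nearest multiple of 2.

150 stitches.

Scale factor = 25 / 20 = 1.250.
120 × 25 / 20 = 150.00 sts.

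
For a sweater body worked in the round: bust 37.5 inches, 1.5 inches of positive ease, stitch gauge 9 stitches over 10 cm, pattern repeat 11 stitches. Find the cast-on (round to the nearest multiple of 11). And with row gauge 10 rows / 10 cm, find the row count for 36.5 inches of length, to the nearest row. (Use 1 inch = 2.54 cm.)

Cast on 88 stitches; work 93 rows.

Finished = 37.5 + 1.5 = 39 inches.
39 inches × 2.54 = 99.06 cm.
9/10 = 0.9 sts per cm; 99.06 × 0.9 = 89.15 sts.
Nearest multiple of 11 → 88.
36.5 inches = 92.71 cm; × 1 = 92.71 → 93 rows.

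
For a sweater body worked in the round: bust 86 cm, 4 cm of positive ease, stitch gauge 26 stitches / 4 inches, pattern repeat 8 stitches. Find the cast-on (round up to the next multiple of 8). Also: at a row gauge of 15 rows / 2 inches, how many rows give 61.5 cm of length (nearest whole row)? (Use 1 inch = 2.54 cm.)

Cast on 232 stitches; work 182 rows.

Finished = 86 + 4 = 90 cm.
90 cm × 1/2.54 = 35.43 inches.
26/4 = 6.5 sts per in; 35.43 × 6.5 = 230.31 sts.
Next multiple of 8 → 232.
61.5 cm = 24.21 inches; × 7.5 = 181.59 → 182 rows.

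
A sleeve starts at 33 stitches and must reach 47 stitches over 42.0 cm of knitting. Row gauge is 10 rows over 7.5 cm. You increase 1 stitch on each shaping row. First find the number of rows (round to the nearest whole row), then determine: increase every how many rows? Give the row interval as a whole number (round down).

Rows = 42.0 × 1.333 = 56.0 → 56 rows.
Stitches to add: 14 → 14 shaping rows (at 1 st each).
56 / 14 = 4.00 → every 4 rows.

Increase every 4th row.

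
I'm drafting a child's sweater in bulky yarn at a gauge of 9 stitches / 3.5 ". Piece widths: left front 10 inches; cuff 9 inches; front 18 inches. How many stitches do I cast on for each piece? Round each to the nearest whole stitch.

Rate = 9/3.5 = 2.571 sts per in.
left front: 10 × 2.571 = 25.71 → 26.
cuff: 9 × 2.571 = 23.14 → 23.
front: 18 × 2.571 = 46.29 → 46.

left front 26; cuff 23; front 46.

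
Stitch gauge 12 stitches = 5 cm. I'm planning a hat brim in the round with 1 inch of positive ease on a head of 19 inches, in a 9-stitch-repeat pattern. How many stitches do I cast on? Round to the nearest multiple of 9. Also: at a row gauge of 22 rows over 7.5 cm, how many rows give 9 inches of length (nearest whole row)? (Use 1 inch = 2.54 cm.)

Cast on 126 stitches; work 67 rows.

Finished = 19 + 1 = 20 inches.
20 inches × 2.54 = 50.80 cm.
12/5 = 2.4 sts per cm; 50.80 × 2.4 = 121.92 sts.
Nearest multiple of 9 → 126.
9 inches = 22.86 cm; × 2.933 = 67.06 → 67 rows.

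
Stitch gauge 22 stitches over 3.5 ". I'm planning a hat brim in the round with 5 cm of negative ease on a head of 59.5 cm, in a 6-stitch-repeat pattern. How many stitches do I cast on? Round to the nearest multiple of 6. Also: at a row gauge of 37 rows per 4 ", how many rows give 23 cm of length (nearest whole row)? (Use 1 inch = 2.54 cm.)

Cast on 132 stitches; work 84 rows.

Finished = 59.5 − 5 = 54.5 cm.
54.5 cm × 1/2.54 = 21.46 inches.
22/3.5 = 6.286 sts per in; 21.46 × 6.286 = 134.87 sts.
Nearest multiple of 6 → 132.
23 cm = 9.06 inches; × 9.25 = 83.76 → 84 rows.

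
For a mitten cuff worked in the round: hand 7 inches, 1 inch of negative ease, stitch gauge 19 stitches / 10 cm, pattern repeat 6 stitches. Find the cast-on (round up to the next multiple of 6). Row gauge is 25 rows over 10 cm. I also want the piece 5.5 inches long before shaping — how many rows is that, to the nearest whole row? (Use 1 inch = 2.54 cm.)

Finished = 7 − 1 = 6 inches.
6 inches × 2.54 = 15.24 cm.
19/10 = 1.9 sts per cm; 15.24 × 1.9 = 28.96 sts.
Next multiple of 6 → 30.
5.5 inches = 13.97 cm; × 2.5 = 34.92 → 35 rows.

Cast on 30 stitches; work 35 rows.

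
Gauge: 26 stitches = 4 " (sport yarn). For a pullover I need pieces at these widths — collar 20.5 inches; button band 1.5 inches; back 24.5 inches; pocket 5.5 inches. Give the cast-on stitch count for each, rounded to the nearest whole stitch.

Rate = 26/4 = 6.5 sts per in.
collar: 20.5 × 6.5 = 133.25 → 133.
button band: 1.5 × 6.5 = 9.75 → 10.
back: 24.5 × 6.5 = 159.25 → 159.
pocket: 5.5 × 6.5 = 35.75 → 36.

collar 133; button band 10; back 159; pocket 36.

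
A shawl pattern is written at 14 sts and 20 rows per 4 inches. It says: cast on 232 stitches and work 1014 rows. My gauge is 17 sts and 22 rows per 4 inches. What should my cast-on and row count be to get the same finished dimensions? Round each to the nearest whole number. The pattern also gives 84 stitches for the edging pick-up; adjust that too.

Cast on 282 stitches; work 1115 rows; edging pick-up 102 stitches.

Stitches: 232 × 17/14 = 281.71 → 282.
Rows: 1014 × 22/20 = 1115.40 → 1115.
edging pick-up: 84 × 17/14 = 102.00 → 102.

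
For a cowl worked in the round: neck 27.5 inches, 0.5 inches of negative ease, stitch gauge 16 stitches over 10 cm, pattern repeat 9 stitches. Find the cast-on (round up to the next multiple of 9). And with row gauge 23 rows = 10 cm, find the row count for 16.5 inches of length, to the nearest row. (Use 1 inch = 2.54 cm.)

Cast on 117 stitches; work 96 rows.

Finished = 27.5 − 0.5 = 27 inches.
27 inches × 2.54 = 68.58 cm.
16/10 = 1.6 sts per cm; 68.58 × 1.6 = 109.73 sts.
Next multiple of 9 → 117.
16.5 inches = 41.91 cm; × 2.3 = 96.39 → 96 rows.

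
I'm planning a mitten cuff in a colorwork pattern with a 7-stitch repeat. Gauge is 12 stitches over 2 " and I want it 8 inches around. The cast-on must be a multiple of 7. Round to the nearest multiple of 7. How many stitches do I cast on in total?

12 / 2 = 6 sts per inch.
8 × 6 = 48.00 sts.
Nearest multiple of 7: 49.

Cast on 49 stitches.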